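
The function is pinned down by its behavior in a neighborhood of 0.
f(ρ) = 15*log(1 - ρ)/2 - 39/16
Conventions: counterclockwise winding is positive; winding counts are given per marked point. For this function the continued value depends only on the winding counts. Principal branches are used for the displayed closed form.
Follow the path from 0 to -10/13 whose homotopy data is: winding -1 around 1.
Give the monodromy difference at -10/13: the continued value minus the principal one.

Continued minus principal equals -(15)*pi*i.

The rational part is single-valued and drops out of the difference; each branch term changes only by its own monodromy.
(15/2)*log(1 - ρ/(1)): each positive loop around 1 adds 2*pi*i to the log, so winding -1 contributes (15/2)*(-1)*2*pi*i = -(15)*pi*i.
Summing the contributions at ρ = -10/13 gives -(15)*pi*i.


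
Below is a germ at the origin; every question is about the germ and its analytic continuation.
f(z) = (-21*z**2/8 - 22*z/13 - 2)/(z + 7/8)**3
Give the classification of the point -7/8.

The point is a pole of order 3.

The denominator factor z + 7/8 vanishes at -7/8 and appears to the power 3; the numerator there equals -16833/6656, nonzero, and no other factor vanishes.
Hence a pole whose order is the multiplicity, 3.


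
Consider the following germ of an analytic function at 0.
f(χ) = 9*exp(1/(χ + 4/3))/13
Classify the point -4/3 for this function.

The point is an essential singularity.

The exponent 1/(χ - (-4/3)) has a pole at -4/3, so exp(1/(χ - (-4/3))) takes every nonzero value near it: an essential singularity (not a pole of any order).


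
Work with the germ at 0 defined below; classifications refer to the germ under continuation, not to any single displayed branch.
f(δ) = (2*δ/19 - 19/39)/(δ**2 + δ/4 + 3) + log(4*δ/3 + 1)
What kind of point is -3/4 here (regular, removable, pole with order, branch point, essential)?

The term (1)*log(1 - δ/(-3/4)) has argument 1 - -3/4/(-3/4) = 0 at -3/4: a logarithmic (infinitely-sheeted) branch point; the remaining terms are analytic or single-valued there.

The point is a logarithmic branch point.


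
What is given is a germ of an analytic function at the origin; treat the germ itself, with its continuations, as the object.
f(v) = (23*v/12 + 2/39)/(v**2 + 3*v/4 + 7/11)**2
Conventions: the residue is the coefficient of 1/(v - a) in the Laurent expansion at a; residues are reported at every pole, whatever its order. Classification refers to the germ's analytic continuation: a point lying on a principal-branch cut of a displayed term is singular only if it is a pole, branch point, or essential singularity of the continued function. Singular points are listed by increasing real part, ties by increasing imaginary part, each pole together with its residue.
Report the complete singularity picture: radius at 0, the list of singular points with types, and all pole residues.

Denominator factor (v**2 + 3*v/4 + 7/11)^2: discriminant -349/176, complex-conjugate roots (-3/8) + ((1/88)*sqrt(3839))*i and (-3/8) - ((1/88)*sqrt(3839))*i; poles of order 2, moduli (1/11)*sqrt(77) and (1/11)*sqrt(77).
The radius of convergence is the smallest modulus among the singular points: (1/11)*sqrt(77).
The factor v**2 + 3*v/4 + 7/11 splits as (v - a)(v - a') with a = (-3/8) - ((1/88)*sqrt(3839))*i, a' = (-3/8) + ((1/88)*sqrt(3839))*i. At the order-2 pole a set g(v) = (v - a)^2*f(v) = [23*v/12 + 2/39] / (v - a')^2.
Order-2 pole: residue = g'(a); g'((-3/8) - ((1/88)*sqrt(3839))*i) = -((36652/4750239)*sqrt(3839))*i, so the residue is -((36652/4750239)*sqrt(3839))*i.
The factor v**2 + 3*v/4 + 7/11 splits as (v - a)(v - a') with a = (-3/8) + ((1/88)*sqrt(3839))*i, a' = (-3/8) - ((1/88)*sqrt(3839))*i. At the order-2 pole a set g(v) = (v - a)^2*f(v) = [23*v/12 + 2/39] / (v - a')^2.
Order-2 pole: residue = g'(a); g'((-3/8) + ((1/88)*sqrt(3839))*i) = ((36652/4750239)*sqrt(3839))*i, so the residue is ((36652/4750239)*sqrt(3839))*i.
List the singular points by increasing real part (a conjugate pair: the negative imaginary part first).

Radius of convergence at 0: (1/11)*sqrt(77).
At (-3/8) - ((1/88)*sqrt(3839))*i: a pole of order 2; residue -((36652/4750239)*sqrt(3839))*i.
At (-3/8) + ((1/88)*sqrt(3839))*i: a pole of order 2; residue ((36652/4750239)*sqrt(3839))*i.


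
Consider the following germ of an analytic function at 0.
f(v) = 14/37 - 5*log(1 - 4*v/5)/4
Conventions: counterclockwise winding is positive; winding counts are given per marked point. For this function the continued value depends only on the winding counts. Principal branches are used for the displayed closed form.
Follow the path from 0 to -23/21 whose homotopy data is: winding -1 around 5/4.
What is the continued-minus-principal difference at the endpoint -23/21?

Continued minus principal equals (5/2)*pi*i.

The rational part is single-valued and drops out of the difference; each branch term changes only by its own monodromy.
(-5/4)*log(1 - v/(5/4)): each positive loop around 5/4 adds 2*pi*i to the log, so winding -1 contributes (-5/4)*(-1)*2*pi*i = (5/2)*pi*i.
Summing the contributions at v = -23/21 gives (5/2)*pi*i.


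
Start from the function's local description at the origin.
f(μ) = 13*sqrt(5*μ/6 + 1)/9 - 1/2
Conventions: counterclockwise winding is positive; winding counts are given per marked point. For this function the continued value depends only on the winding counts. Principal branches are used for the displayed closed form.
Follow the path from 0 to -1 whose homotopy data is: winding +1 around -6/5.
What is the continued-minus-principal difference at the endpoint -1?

Continued minus principal equals -(13/27)*sqrt(6).

The rational part is single-valued and drops out of the difference; each branch term changes only by its own monodromy.
(13/9)*sqrt(1 - μ/(-6/5)): winding +1 is odd, the square root flips sign, contributing -2*(13/9)*sqrt(1 - (-1)/(-6/5)) = -2*(13/9)*sqrt(1/6) = -(13/27)*sqrt(6).
Summing the contributions at μ = -1 gives -(13/27)*sqrt(6).


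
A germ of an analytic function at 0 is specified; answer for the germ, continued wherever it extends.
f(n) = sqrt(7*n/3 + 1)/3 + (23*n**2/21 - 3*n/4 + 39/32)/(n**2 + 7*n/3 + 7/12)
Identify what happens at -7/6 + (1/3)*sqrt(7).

The point is a pole of order 1.

The denominator factor n**2 + 7*n/3 + 7/12 vanishes at -7/6 + (1/3)*sqrt(7) and appears to the power 1; the numerator there equals 3833/864 - (119/108)*sqrt(7), nonzero, and no other factor vanishes.
The branch terms are analytic at this point.
Hence a pole whose order is the multiplicity, 1.


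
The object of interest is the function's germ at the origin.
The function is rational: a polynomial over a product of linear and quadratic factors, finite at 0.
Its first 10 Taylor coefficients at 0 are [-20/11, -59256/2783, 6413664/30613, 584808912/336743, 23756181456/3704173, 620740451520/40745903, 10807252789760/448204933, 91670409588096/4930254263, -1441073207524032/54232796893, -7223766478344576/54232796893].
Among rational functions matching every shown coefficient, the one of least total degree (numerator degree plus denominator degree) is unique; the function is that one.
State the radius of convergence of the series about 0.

The radius of convergence is (1/2)*sqrt(2).

No rational of total degree below 8 reproduces all 10 coefficients; solving the [2/6] Pade equations on them gives f(λ) = (39*λ**2 - 27*λ/23 - 5/22)/(λ**2 - 12*λ/11 + 1/2)**3, whose expansion matches every shown term.
Denominator factor (λ**2 - 12*λ/11 + 1/2)^3: discriminant -98/121, complex-conjugate roots (6/11) + ((7/22)*sqrt(2))*i and (6/11) - ((7/22)*sqrt(2))*i; poles of order 3, moduli (1/2)*sqrt(2) and (1/2)*sqrt(2).
The radius of convergence is the smallest modulus among the singular points: (1/2)*sqrt(2).


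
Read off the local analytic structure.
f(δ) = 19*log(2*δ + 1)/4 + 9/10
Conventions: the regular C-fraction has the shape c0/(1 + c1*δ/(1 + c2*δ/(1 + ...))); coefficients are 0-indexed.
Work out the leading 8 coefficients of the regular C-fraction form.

Taylor coefficients (expand at 0): a_0 = 9/10, a_1 = 19/2, a_2 = -19/2, a_3 = 38/3, a_4 = -19, a_5 = 152/5, a_6 = -152/3, a_7 = 608/7.
c0 = a_0 = 9/10. Peel one level at a time: if S = 1 + c*δ/S' with S'(0) = 1, then c is the δ-coefficient of S and S' = c*δ/(S - 1).
S_1 = c0/f = 1 + (-95/9)*δ + (9880/81)*δ^2 + ...; c1 = -95/9.
S_2 = c1*δ/(S_1 - 1) = 1 + (104/9)*δ + (-1/3)*δ^2 + ...; c2 = 104/9.
S_3 = c2*δ/(S_2 - 1) = 1 + (3/104)*δ + (-303/10816)*δ^2 + ...; c3 = 3/104.
S_4 = c3*δ/(S_3 - 1) = 1 + (101/104)*δ + (-4/15)*δ^2 + ...; c4 = 101/104.
S_5 = c4*δ/(S_4 - 1) = 1 + (416/1515)*δ + (-457184/2295225)*δ^2 + ...; c5 = 416/1515.
S_6 = c5*δ/(S_5 - 1) = 1 + (1099/1515)*δ + (-9/35)*δ^2 + ...; c6 = 1099/1515.
S_7 = c6*δ/(S_6 - 1) = 1 + (2727/7693)*δ + ...; c7 = 2727/7693.

The regular C-fraction coefficients are [9/10, -95/9, 104/9, 3/104, 101/104, 416/1515, 1099/1515, 2727/7693].


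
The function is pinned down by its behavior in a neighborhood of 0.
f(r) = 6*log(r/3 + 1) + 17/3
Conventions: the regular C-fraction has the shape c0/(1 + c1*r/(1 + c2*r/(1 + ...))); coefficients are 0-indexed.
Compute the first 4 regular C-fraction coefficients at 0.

The regular C-fraction coefficients are [17/3, -6/17, 53/102, 17/954].

Taylor coefficients (expand at 0): a_0 = 17/3, a_1 = 2, a_2 = -1/3, a_3 = 2/27.
c0 = a_0 = 17/3. Peel one level at a time: if S = 1 + c*r/S' with S'(0) = 1, then c is the r-coefficient of S and S' = c*r/(S - 1).
S_1 = c0/f = 1 + (-6/17)*r + (53/289)*r^2 + ...; c1 = -6/17.
S_2 = c1*r/(S_1 - 1) = 1 + (53/102)*r + (-1/108)*r^2 + ...; c2 = 53/102.
S_3 = c2*r/(S_2 - 1) = 1 + (17/954)*r + ...; c3 = 17/954.


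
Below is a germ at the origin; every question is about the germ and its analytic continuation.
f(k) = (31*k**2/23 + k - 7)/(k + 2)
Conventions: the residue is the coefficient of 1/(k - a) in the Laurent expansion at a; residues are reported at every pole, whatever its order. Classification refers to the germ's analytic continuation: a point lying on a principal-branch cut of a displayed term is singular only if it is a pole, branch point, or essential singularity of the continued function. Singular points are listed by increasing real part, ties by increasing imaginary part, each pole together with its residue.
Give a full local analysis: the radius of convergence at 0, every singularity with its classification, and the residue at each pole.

Denominator factor (k + 2): pole of order 1 at -2, modulus 2.
The radius of convergence is the smallest modulus among the singular points: 2.
At the order-1 pole -2 set g(k) = (k - (-2))*f(k) = 31*k**2/23 + k - 7.
Simple pole: residue = g(a) at a = -2, which is -83/23.

Radius of convergence at 0: 2.
At -2: a pole of order 1; residue -83/23.


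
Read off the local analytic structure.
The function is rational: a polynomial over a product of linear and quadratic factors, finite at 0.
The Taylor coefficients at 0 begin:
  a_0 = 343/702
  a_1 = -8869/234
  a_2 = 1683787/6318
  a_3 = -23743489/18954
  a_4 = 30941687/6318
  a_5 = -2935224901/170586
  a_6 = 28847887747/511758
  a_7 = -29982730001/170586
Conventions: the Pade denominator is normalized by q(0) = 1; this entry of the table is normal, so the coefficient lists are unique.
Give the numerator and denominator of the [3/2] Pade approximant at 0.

The Pade approximant has numerator coefficients [343/702, -12141182809/346544406, 8425795000/173272203, -58980565000/1559449827]; denominator coefficients [1, 2896334/493653, 13627439/1480959].

Taylor coefficients needed (read off): a_0 = 343/702, a_1 = -8869/234, a_2 = 1683787/6318, a_3 = -23743489/18954, a_4 = 30941687/6318, a_5 = -2935224901/170586.
Write the denominator as Q(α) = 1 + q1*α + q2*α^2. Requiring Q*f - P = O(α^6) with deg P <= 3 kills the coefficients of α^4..α^5 in Q*f:
  α^4: a_4 + q1*a_3 + q2*a_2 = 0, i.e. 30941687/6318 + (-23743489/18954)*q1 + (1683787/6318)*q2 = 0.
  α^5: a_5 + q1*a_4 + q2*a_3 = 0, i.e. -2935224901/170586 + (30941687/6318)*q1 + (-23743489/18954)*q2 = 0.
Solving this linear system: q1 = 2896334/493653, q2 = 13627439/1480959.
The numerator is Q*f truncated at degree 3: P0 = a_0 = 343/702; P1 = a_1 + q1*a_0 = -12141182809/346544406; P2 = a_2 + q1*a_1 + q2*a_0 = 8425795000/173272203; P3 = a_3 + q1*a_2 + q2*a_1 = -58980565000/1559449827.


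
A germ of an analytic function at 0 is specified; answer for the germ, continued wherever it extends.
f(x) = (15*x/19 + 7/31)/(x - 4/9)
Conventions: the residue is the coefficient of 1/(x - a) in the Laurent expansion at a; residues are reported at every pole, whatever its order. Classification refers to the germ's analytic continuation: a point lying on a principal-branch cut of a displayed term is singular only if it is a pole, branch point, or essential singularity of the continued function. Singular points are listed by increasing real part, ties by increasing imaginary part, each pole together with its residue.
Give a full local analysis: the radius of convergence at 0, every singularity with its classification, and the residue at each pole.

Radius of convergence at 0: 4/9.
At 4/9: a pole of order 1; residue 1019/1767.

Denominator factor (x - 4/9): pole of order 1 at 4/9, modulus 4/9.
The radius of convergence is the smallest modulus among the singular points: 4/9.
At the order-1 pole 4/9 set g(x) = (x - (4/9))*f(x) = 15*x/19 + 7/31.
Simple pole: residue = g(a) at a = 4/9, which is 1019/1767.


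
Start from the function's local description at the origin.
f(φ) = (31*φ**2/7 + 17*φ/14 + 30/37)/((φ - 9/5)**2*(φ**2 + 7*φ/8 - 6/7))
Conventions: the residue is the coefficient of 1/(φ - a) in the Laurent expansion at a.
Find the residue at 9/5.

At the order-2 pole 9/5 set g(φ) = (φ - (9/5))^2*f(φ) = (31*φ**2/7 + 17*φ/14 + 30/37)/(φ**2 + 7*φ/8 - 6/7).
Order-2 pole: residue = g'(a); g'(9/5) = -234814600/378666399, so the residue is -234814600/378666399.

The residue is -234814600/378666399.


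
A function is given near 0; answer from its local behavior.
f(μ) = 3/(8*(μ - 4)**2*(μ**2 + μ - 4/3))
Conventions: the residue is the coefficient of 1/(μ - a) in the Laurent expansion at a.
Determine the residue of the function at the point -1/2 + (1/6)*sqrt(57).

The residue is 243/50176 + (1179/953344)*sqrt(57).

The factor μ**2 + μ - 4/3 splits as (μ - a)(μ - a') with a = -1/2 + (1/6)*sqrt(57), a' = -1/2 - (1/6)*sqrt(57). At the order-1 pole a set g(μ) = (μ - a)*f(μ) = [3/(8*(μ - 4)**2)] / (μ - a').
Simple pole: residue = g(a) at a = -1/2 + (1/6)*sqrt(57), which is 243/50176 + (1179/953344)*sqrt(57).


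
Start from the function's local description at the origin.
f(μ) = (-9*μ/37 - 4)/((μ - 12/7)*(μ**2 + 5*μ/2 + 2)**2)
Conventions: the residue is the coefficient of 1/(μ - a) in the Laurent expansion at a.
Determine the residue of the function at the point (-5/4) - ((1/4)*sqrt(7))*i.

The residue is (49049/1889812) + ((5662061/13228684)*sqrt(7))*i.

The factor μ**2 + 5*μ/2 + 2 splits as (μ - a)(μ - a') with a = (-5/4) - ((1/4)*sqrt(7))*i, a' = (-5/4) + ((1/4)*sqrt(7))*i. At the order-2 pole a set g(μ) = (μ - a)^2*f(μ) = [(-9*μ/37 - 4)/(μ - 12/7)] / (μ - a')^2.
Order-2 pole: residue = g'(a); g'((-5/4) - ((1/4)*sqrt(7))*i) = (49049/1889812) + ((5662061/13228684)*sqrt(7))*i, so the residue is (49049/1889812) + ((5662061/13228684)*sqrt(7))*i.


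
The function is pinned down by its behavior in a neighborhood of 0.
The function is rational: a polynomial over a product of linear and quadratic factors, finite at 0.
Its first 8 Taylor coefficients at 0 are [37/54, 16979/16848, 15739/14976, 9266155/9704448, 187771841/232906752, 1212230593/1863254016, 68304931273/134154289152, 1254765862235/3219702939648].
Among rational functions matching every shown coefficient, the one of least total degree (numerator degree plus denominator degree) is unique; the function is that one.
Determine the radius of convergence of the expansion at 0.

No rational of total degree below 4 reproduces all 8 coefficients; solving the [1/3] Pade equations on them gives f(η) = (-2*η/13 - 37/3)/((η - 8)*(η - 3/2)**2), whose expansion matches every shown term.
Denominator factor (η - 8): pole of order 1 at 8, modulus 8.
Denominator factor (η - 3/2)^2: pole of order 2 at 3/2, modulus 3/2.
The radius of convergence is the smallest modulus among the singular points: 3/2.

The radius of convergence is 3/2.


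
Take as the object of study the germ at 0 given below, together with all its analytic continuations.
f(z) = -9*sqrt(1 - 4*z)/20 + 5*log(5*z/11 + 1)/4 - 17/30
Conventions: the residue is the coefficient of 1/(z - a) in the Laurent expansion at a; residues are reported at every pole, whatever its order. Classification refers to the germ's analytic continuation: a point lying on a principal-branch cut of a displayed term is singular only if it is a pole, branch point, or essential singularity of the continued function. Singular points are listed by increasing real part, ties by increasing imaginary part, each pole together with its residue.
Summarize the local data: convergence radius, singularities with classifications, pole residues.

Radius of convergence at 0: 1/4.
At -11/5: a logarithmic branch point.
At 1/4: an algebraic (square-root) branch point.

Branch term (-9/20)*sqrt(1 - z/(1/4)): its argument vanishes at z = 1/4, a square-root branch point, modulus 1/4.
Branch term (5/4)*log(1 - z/(-11/5)): its argument vanishes at z = -11/5, a logarithmic branch point, modulus 11/5.
The radius of convergence is the smallest modulus among the singular points: 1/4.
List the singular points by increasing real part (a conjugate pair: the negative imaginary part first).


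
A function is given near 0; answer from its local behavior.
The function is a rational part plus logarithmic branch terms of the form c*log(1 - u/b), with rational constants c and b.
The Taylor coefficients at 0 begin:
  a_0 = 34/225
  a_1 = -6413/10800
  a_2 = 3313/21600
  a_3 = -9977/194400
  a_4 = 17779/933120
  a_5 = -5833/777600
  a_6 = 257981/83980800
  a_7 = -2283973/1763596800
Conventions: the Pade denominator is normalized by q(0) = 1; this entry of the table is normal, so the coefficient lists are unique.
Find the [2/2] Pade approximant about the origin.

Taylor coefficients needed (read off): a_0 = 34/225, a_1 = -6413/10800, a_2 = 3313/21600, a_3 = -9977/194400, a_4 = 17779/933120.
Write the denominator as Q(u) = 1 + q1*u + q2*u^2. Requiring Q*f - P = O(u^5) with deg P <= 2 kills the coefficients of u^3..u^4 in Q*f:
  u^3: a_3 + q1*a_2 + q2*a_1 = 0, i.e. -9977/194400 + (3313/21600)*q1 + (-6413/10800)*q2 = 0.
  u^4: a_4 + q1*a_3 + q2*a_2 = 0, i.e. 17779/933120 + (-9977/194400)*q1 + (3313/21600)*q2 = 0.
Solving this linear system: q1 = 173438023/350175372, q2 = 87203173/2101052232.
The numerator is Q*f truncated at degree 2: P0 = a_0 = 34/225; P1 = a_1 + q1*a_0 = -2180693119/4202104464; P2 = a_2 + q1*a_1 + q2*a_0 = -2259881221/16808417856.

The Pade approximant has numerator coefficients [34/225, -2180693119/4202104464, -2259881221/16808417856]; denominator coefficients [1, 173438023/350175372, 87203173/2101052232].


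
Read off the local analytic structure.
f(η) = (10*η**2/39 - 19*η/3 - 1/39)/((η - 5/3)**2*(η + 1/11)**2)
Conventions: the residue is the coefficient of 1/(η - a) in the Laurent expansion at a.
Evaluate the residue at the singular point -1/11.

At the order-2 pole -1/11 set g(η) = (η - (-1/11))^2*f(η) = (10*η**2/39 - 19*η/3 - 1/39)/(η - 5/3)**2.
Order-2 pole: residue = g'(a); g'(-1/11) = -2361315/1268228, so the residue is -2361315/1268228.

The residue is -2361315/1268228.


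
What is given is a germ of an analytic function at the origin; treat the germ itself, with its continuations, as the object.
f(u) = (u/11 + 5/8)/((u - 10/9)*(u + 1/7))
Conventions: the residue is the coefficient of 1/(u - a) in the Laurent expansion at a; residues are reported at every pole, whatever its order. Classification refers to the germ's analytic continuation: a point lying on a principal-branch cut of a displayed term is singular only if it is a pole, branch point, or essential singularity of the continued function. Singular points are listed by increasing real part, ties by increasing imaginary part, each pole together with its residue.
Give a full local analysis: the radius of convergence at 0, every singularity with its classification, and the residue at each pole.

Denominator factor (u + 1/7): pole of order 1 at -1/7, modulus 1/7.
Denominator factor (u - 10/9): pole of order 1 at 10/9, modulus 10/9.
The radius of convergence is the smallest modulus among the singular points: 1/7.
At the order-1 pole -1/7 set g(u) = (u - (-1/7))*f(u) = (u/11 + 5/8)/(u - 10/9).
Simple pole: residue = g(a) at a = -1/7, which is -3393/6952.
At the order-1 pole 10/9 set g(u) = (u - (10/9))*f(u) = (u/11 + 5/8)/(u + 1/7).
Simple pole: residue = g(a) at a = 10/9, which is 4025/6952.
List the singular points by increasing real part (a conjugate pair: the negative imaginary part first).

Radius of convergence at 0: 1/7.
At -1/7: a pole of order 1; residue -3393/6952.
At 10/9: a pole of order 1; residue 4025/6952.


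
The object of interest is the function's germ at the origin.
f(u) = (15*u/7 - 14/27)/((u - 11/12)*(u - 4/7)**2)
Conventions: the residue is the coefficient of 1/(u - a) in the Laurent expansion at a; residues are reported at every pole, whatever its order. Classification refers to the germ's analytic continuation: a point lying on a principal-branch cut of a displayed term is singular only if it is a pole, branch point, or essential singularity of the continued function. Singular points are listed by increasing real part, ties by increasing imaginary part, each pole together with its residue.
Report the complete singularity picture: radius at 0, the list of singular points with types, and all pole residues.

Radius of convergence at 0: 4/7.
At 4/7: a pole of order 2; residue -30604/2523.
At 11/12: a pole of order 1; residue 30604/2523.

Denominator factor (u - 11/12): pole of order 1 at 11/12, modulus 11/12.
Denominator factor (u - 4/7)^2: pole of order 2 at 4/7, modulus 4/7.
The radius of convergence is the smallest modulus among the singular points: 4/7.
At the order-2 pole 4/7 set g(u) = (u - (4/7))^2*f(u) = (15*u/7 - 14/27)/(u - 11/12).
Order-2 pole: residue = g'(a); g'(4/7) = -30604/2523, so the residue is -30604/2523.
At the order-1 pole 11/12 set g(u) = (u - (11/12))*f(u) = (15*u/7 - 14/27)/(u - 4/7)**2.
Simple pole: residue = g(a) at a = 11/12, which is 30604/2523.
List the singular points by increasing real part (a conjugate pair: the negative imaginary part first).


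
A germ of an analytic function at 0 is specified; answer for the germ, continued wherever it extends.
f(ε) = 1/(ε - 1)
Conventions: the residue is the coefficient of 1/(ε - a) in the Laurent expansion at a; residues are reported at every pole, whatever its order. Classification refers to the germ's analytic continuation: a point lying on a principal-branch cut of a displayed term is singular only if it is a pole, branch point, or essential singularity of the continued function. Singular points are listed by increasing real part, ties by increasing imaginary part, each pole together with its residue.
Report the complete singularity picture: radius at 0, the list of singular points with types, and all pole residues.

Denominator factor (ε - 1): pole of order 1 at 1, modulus 1.
The radius of convergence is the smallest modulus among the singular points: 1.
At the order-1 pole 1 set g(ε) = (ε - (1))*f(ε) = 1.
Simple pole: residue = g(a) at a = 1, which is 1.

Radius of convergence at 0: 1.
At 1: a pole of order 1; residue 1.


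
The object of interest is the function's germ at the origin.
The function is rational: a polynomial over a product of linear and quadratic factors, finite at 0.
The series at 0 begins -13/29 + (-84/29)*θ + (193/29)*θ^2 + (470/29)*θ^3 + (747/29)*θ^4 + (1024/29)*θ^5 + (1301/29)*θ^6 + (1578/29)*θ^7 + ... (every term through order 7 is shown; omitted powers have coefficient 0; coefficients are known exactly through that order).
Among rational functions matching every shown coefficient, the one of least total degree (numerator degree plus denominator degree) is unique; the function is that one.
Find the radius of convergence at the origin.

No rational of total degree below 4 reproduces all 8 coefficients; solving the [2/2] Pade equations on them gives f(θ) = (12*θ**2 - 2*θ - 13/29)/(θ - 1)**2, whose expansion matches every shown term.
Denominator factor (θ - 1)^2: pole of order 2 at 1, modulus 1.
The radius of convergence is the smallest modulus among the singular points: 1.

The radius of convergence is 1.


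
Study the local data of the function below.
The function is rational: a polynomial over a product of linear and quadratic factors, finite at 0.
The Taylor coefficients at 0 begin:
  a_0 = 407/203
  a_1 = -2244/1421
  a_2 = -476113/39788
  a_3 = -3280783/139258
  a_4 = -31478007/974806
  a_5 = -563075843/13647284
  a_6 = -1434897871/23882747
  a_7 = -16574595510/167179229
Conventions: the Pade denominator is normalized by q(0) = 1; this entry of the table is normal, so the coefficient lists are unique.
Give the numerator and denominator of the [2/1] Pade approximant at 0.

Taylor coefficients needed (read off): a_0 = 407/203, a_1 = -2244/1421, a_2 = -476113/39788, a_3 = -3280783/139258.
Write the denominator as Q(ζ) = 1 + q1*ζ. Requiring Q*f - P = O(ζ^4) with deg P <= 2 kills the coefficients of ζ^3..ζ^3 in Q*f:
  ζ^3: a_3 + q1*a_2 = 0, i.e. -3280783/139258 + (-476113/39788)*q1 = 0.
Solving this linear system: q1 = -596506/302981.
The numerator is Q*f truncated at degree 2: P0 = a_0 = 407/203; P1 = a_1 + q1*a_0 = -339904994/61505143; P2 = a_2 + q1*a_1 = -2179051589/246020572.

The Pade approximant has numerator coefficients [407/203, -339904994/61505143, -2179051589/246020572]; denominator coefficients [1, -596506/302981].


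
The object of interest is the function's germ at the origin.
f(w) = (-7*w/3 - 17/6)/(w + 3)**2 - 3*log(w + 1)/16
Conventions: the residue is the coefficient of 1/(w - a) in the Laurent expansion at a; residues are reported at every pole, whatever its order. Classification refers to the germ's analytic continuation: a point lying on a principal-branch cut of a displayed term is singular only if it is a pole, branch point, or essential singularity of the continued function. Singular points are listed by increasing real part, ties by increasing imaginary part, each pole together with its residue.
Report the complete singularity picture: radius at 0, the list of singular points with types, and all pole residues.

Radius of convergence at 0: 1.
At -3: a pole of order 2; residue -7/3.
At -1: a logarithmic branch point.

Denominator factor (w + 3)^2: pole of order 2 at -3, modulus 3.
Branch term (-3/16)*log(1 - w/(-1)): its argument vanishes at w = -1, a logarithmic branch point, modulus 1.
The radius of convergence is the smallest modulus among the singular points: 1.
The branch term is analytic at -3 and contributes nothing to the residue; only the rational part matters.
At the order-2 pole -3 set g(w) = (w - (-3))^2*(rational part) = -7*w/3 - 17/6.
Order-2 pole: residue = g'(a); g'(-3) = -7/3, so the residue is -7/3.
List the singular points by increasing real part (a conjugate pair: the negative imaginary part first).


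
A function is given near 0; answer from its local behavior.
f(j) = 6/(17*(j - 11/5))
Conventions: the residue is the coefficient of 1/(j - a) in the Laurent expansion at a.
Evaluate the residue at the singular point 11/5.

At the order-1 pole 11/5 set g(j) = (j - (11/5))*f(j) = 6/17.
Simple pole: residue = g(a) at a = 11/5, which is 6/17.

The residue is 6/17.


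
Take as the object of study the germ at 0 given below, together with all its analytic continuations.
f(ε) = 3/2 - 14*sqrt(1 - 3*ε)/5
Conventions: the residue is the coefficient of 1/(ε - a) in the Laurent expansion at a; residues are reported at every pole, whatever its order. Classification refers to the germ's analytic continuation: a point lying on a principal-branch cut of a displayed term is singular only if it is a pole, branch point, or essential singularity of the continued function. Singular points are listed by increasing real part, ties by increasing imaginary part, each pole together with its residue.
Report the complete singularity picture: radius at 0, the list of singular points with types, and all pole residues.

Radius of convergence at 0: 1/3.
At 1/3: an algebraic (square-root) branch point.

Branch term (-14/5)*sqrt(1 - ε/(1/3)): its argument vanishes at ε = 1/3, a square-root branch point, modulus 1/3.
The radius of convergence is the smallest modulus among the singular points: 1/3.


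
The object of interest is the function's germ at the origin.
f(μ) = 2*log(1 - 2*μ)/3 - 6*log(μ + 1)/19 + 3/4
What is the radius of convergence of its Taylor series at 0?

The radius of convergence is 1/2.

Branch term (2/3)*log(1 - μ/(1/2)): its argument vanishes at μ = 1/2, a logarithmic branch point, modulus 1/2.
Branch term (-6/19)*log(1 - μ/(-1)): its argument vanishes at μ = -1, a logarithmic branch point, modulus 1.
The radius of convergence is the smallest modulus among the singular points: 1/2.


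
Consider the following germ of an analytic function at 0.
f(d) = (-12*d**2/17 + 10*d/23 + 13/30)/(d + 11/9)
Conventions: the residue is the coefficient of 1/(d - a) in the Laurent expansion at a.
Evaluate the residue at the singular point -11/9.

The residue is -121673/105570.

At the order-1 pole -11/9 set g(d) = (d - (-11/9))*f(d) = -12*d**2/17 + 10*d/23 + 13/30.
Simple pole: residue = g(a) at a = -11/9, which is -121673/105570.


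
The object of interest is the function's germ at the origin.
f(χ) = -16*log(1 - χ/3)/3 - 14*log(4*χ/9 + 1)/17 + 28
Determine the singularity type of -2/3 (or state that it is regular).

The point is a regular point.

There is no denominator, hence no pole anywhere.
Branch term log(1 - χ/(-9/4)): argument at -2/3 is 19/27, nonzero, so -2/3 is not its branch point (a point on a principal cut is still regular for the continued germ).
Branch term log(1 - χ/(3)): argument at -2/3 is 11/9, nonzero, so -2/3 is not its branch point (a point on a principal cut is still regular for the continued germ).
So the germ continues analytically to -2/3.


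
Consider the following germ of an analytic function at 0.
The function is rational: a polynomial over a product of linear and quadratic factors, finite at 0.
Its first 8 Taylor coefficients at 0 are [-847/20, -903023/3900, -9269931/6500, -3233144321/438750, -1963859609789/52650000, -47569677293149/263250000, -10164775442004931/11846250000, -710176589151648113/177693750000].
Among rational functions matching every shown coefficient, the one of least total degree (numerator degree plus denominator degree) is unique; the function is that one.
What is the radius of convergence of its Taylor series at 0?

The radius of convergence is -1 + (1/11)*sqrt(187).

No rational of total degree below 6 reproduces all 8 coefficients; solving the [1/5] Pade equations on them gives f(x) = (6*x/13 - 7)/((x + 5/9)*(x**2 + 2*x - 6/11)**2), whose expansion matches every shown term.
Denominator factor (x + 5/9): pole of order 1 at -5/9, modulus 5/9.
Denominator factor (x**2 + 2*x - 6/11)^2: discriminant 68/11, real irrational roots -1 + (1/11)*sqrt(187) and -1 - (1/11)*sqrt(187); poles of order 2, moduli -1 + (1/11)*sqrt(187) and 1 + (1/11)*sqrt(187).
The radius of convergence is the smallest modulus among the singular points: -1 + (1/11)*sqrt(187).


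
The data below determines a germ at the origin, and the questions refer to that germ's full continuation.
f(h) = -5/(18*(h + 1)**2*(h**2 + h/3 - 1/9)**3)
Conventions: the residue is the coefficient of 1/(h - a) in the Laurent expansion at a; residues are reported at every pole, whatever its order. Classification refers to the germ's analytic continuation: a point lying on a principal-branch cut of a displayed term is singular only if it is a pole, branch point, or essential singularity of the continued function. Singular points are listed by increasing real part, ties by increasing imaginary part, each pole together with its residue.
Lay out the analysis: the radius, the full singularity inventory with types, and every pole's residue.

Denominator factor (h + 1)^2: pole of order 2 at -1, modulus 1.
Denominator factor (h**2 + h/3 - 1/9)^3: discriminant 5/9, real irrational roots -1/6 + (1/6)*sqrt(5) and -1/6 - (1/6)*sqrt(5); poles of order 3, moduli -1/6 + (1/6)*sqrt(5) and 1/6 + (1/6)*sqrt(5).
The radius of convergence is the smallest modulus among the singular points: -1/6 + (1/6)*sqrt(5).
At the order-2 pole -1 set g(h) = (h - (-1))^2*f(h) = -5/(18*(h**2 + h/3 - 1/9)**3).
Order-2 pole: residue = g'(a); g'(-1) = -729/50, so the residue is -729/50.
The factor h**2 + h/3 - 1/9 splits as (h - a)(h - a') with a = -1/6 - (1/6)*sqrt(5), a' = -1/6 + (1/6)*sqrt(5). At the order-3 pole a set g(h) = (h - a)^3*f(h) = [-5/(18*(h + 1)**2)] / (h - a')^3.
Order-3 pole: residue = g''(a)/2; g''(-1/6 - (1/6)*sqrt(5)) = 729/50 + (729/50)*sqrt(5), so the residue is 729/100 + (729/100)*sqrt(5).
The factor h**2 + h/3 - 1/9 splits as (h - a)(h - a') with a = -1/6 + (1/6)*sqrt(5), a' = -1/6 - (1/6)*sqrt(5). At the order-3 pole a set g(h) = (h - a)^3*f(h) = [-5/(18*(h + 1)**2)] / (h - a')^3.
Order-3 pole: residue = g''(a)/2; g''(-1/6 + (1/6)*sqrt(5)) = 729/50 - (729/50)*sqrt(5), so the residue is 729/100 - (729/100)*sqrt(5).
List the singular points by increasing real part (a conjugate pair: the negative imaginary part first).

Radius of convergence at 0: -1/6 + (1/6)*sqrt(5).
At -1: a pole of order 2; residue -729/50.
At -1/6 - (1/6)*sqrt(5): a pole of order 3; residue 729/100 + (729/100)*sqrt(5).
At -1/6 + (1/6)*sqrt(5): a pole of order 3; residue 729/100 - (729/100)*sqrt(5).


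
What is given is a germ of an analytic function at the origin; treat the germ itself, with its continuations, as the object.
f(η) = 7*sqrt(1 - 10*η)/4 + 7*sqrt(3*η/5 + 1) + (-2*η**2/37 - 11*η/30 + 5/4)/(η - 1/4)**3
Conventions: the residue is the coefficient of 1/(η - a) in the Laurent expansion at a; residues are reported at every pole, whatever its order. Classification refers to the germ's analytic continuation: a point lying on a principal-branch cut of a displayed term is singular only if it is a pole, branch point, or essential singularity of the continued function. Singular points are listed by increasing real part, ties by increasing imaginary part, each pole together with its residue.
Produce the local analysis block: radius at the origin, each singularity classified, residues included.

Radius of convergence at 0: 1/10.
At -5/3: an algebraic (square-root) branch point.
At 1/10: an algebraic (square-root) branch point.
At 1/4: a pole of order 3; residue -2/37.

Denominator factor (η - 1/4)^3: pole of order 3 at 1/4, modulus 1/4.
Branch term (7/4)*sqrt(1 - η/(1/10)): its argument vanishes at η = 1/10, a square-root branch point, modulus 1/10.
Branch term (7)*sqrt(1 - η/(-5/3)): its argument vanishes at η = -5/3, a square-root branch point, modulus 5/3.
The radius of convergence is the smallest modulus among the singular points: 1/10.
The branch terms are analytic at 1/4 and contribute nothing to the residue; only the rational part matters.
At the order-3 pole 1/4 set g(η) = (η - (1/4))^3*(rational part) = -2*η**2/37 - 11*η/30 + 5/4.
Order-3 pole: residue = g''(a)/2; g''(1/4) = -4/37, so the residue is -2/37.
List the singular points by increasing real part (a conjugate pair: the negative imaginary part first).


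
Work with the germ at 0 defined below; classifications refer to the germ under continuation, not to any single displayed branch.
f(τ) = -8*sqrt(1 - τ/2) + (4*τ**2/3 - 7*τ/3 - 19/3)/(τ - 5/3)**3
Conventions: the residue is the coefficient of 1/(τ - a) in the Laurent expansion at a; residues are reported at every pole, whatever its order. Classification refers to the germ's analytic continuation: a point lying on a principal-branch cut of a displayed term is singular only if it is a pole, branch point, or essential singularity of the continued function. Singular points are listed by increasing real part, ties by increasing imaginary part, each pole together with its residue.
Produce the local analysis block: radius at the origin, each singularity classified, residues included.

Radius of convergence at 0: 5/3.
At 5/3: a pole of order 3; residue 4/3.
At 2: an algebraic (square-root) branch point.

Denominator factor (τ - 5/3)^3: pole of order 3 at 5/3, modulus 5/3.
Branch term (-8)*sqrt(1 - τ/(2)): its argument vanishes at τ = 2, a square-root branch point, modulus 2.
The radius of convergence is the smallest modulus among the singular points: 5/3.
The branch term is analytic at 5/3 and contributes nothing to the residue; only the rational part matters.
At the order-3 pole 5/3 set g(τ) = (τ - (5/3))^3*(rational part) = 4*τ**2/3 - 7*τ/3 - 19/3.
Order-3 pole: residue = g''(a)/2; g''(5/3) = 8/3, so the residue is 4/3.
List the singular points by increasing real part (a conjugate pair: the negative imaginary part first).


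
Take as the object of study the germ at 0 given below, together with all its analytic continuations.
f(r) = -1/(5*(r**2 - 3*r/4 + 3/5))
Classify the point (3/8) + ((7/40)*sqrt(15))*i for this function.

The denominator factor r**2 - 3*r/4 + 3/5 vanishes at (3/8) + ((7/40)*sqrt(15))*i and appears to the power 1; the numerator there equals -1/5, nonzero, and no other factor vanishes.
Hence a pole whose order is the multiplicity, 1.

The point is a pole of order 1.


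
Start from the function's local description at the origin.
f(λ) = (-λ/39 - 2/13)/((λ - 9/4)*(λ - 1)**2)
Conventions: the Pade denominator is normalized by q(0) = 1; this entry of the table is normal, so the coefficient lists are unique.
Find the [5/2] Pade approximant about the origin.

Taylor coefficients needed (expand at 0): a_0 = 8/117, a_1 = 188/1053, a_2 = 224/729, a_3 = 37892/85293, a_4 = 449000/767637, a_5 = 5024012/6908733, a_6 = 54108272/62178597, a_7 = 567184148/559607373.
Write the denominator as Q(λ) = 1 + q1*λ + q2*λ^2. Requiring Q*f - P = O(λ^8) with deg P <= 5 kills the coefficients of λ^6..λ^7 in Q*f:
  λ^6: a_6 + q1*a_5 + q2*a_4 = 0, i.e. 54108272/62178597 + (5024012/6908733)*q1 + (449000/767637)*q2 = 0.
  λ^7: a_7 + q1*a_6 + q2*a_5 = 0, i.e. 567184148/559607373 + (54108272/62178597)*q1 + (5024012/6908733)*q2 = 0.
Solving this linear system: q1 = -54536038/27037107, q2 = 9192593/9012369.
The numerator is Q*f truncated at degree 5: P0 = a_0 = 8/117; P1 = a_1 + q1*a_0 = 42828940/1054447173; P2 = a_2 + q1*a_1 + q2*a_0 = 17808560/1054447173; P3 = a_3 + q1*a_2 + q2*a_1 = 2311232/351482391; P4 = a_4 + q1*a_3 + q2*a_2 = 2345728/1054447173; P5 = a_5 + q1*a_4 + q2*a_3 = 551936/1054447173.

The Pade approximant has numerator coefficients [8/117, 42828940/1054447173, 17808560/1054447173, 2311232/351482391, 2345728/1054447173, 551936/1054447173]; denominator coefficients [1, -54536038/27037107, 9192593/9012369].


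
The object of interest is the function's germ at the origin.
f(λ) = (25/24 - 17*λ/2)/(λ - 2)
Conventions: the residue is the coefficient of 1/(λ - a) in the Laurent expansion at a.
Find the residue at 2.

The residue is -383/24.

At the order-1 pole 2 set g(λ) = (λ - (2))*f(λ) = 25/24 - 17*λ/2.
Simple pole: residue = g(a) at a = 2, which is -383/24.


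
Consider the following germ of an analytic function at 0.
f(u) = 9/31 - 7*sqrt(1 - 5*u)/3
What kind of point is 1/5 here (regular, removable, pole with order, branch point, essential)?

The term (-7/3)*sqrt(1 - u/(1/5)) has argument 1 - 1/5/(1/5) = 0 at 1/5: a square-root (algebraic, two-sheeted) branch point; the remaining terms are analytic or single-valued there.

The point is an algebraic (square-root) branch point.


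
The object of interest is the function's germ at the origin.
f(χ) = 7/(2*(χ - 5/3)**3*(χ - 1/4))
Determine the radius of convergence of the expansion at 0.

The radius of convergence is 1/4.

Denominator factor (χ - 5/3)^3: pole of order 3 at 5/3, modulus 5/3.
Denominator factor (χ - 1/4): pole of order 1 at 1/4, modulus 1/4.
The radius of convergence is the smallest modulus among the singular points: 1/4.
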